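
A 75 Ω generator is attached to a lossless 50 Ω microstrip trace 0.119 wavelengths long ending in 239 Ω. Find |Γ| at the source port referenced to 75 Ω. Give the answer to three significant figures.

|Γ| ≈ 0.67

βl = 2π × 0.119 = 42.8°
tan(βl) = 0.927
Z_in = Z_0·(Z_L + jZ_0·tanβl)/(Z_0 + jZ_L·tanβl) = 21.5 − j49.1 Ω
Γ_s = (Z_in − Z_s)/(Z_in + Z_s) = (-53.5 − j49.1)/(96.5 − j49.1), |Γ_s| = 0.67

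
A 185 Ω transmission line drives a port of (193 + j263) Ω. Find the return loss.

Γ = (8 + j263)/(378 + j263), |Γ| = 0.571
RL = −20·log₁₀|Γ| = −20·log₁₀(0.571)

RL ≈ 4.86 dB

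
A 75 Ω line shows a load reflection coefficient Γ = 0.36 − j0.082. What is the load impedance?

Z_L ≈ 156 − j29.5 Ω

Z_L = Z_0·(1 + Γ)/(1 − Γ) = 75·(1.36 − j0.082)/(0.64 + j0.082)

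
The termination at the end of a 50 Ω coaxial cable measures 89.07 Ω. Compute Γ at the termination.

Γ = (Z_L − Z_0)/(Z_L + Z_0) = (89.07 − 50)/(89.07 + 50) = 39.07/139.1

Γ = 0.281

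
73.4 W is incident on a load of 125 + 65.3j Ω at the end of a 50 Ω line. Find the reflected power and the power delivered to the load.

P_reflected ≈ 20.8 W; P_delivered ≈ 52.6 W

|Γ| = |(75 + j65.3)/(175 + j65.3)| = 0.532
|Γ|² = 0.283
P_refl = |Γ|²·P_inc = 20.8 W, P_del = (1 − |Γ|²)·P_inc = 52.6 W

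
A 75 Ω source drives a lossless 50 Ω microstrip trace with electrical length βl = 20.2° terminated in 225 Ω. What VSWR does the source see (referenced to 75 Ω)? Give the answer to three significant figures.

VSWR ≈ 3.47

tan(βl) = 0.368
Z_in = Z_0·(Z_L + jZ_0·tanβl)/(Z_0 + jZ_L·tanβl) = 68.3 − j94.7 Ω
Γ_s = (Z_in − Z_s)/(Z_in + Z_s) = (-6.72 − j94.7)/(143 − j94.7), |Γ_s| = 0.553
VSWR = (1 + |Γ_s|)/(1 − |Γ_s|)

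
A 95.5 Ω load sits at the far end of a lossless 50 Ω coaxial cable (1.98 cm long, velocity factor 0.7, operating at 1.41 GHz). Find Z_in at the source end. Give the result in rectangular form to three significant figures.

λ = v/f = 0.7·c / 1.41 GHz = 0.149 m
βl = 2π·l/λ = 2π × 0.133 = 47.9°
tan(βl) = tan(47.9°) = 1.11
Z_in = Z_0·(Z_L + jZ_0·tanβl)/(Z_0 + jZ_L·tanβl)
     = 50·(95.5 + j55.3)/(50 + j106)

Z_in ≈ 38.9 − j26.8 Ω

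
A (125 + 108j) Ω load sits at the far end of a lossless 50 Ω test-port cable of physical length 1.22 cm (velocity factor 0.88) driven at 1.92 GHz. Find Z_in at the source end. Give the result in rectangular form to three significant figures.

Z_in ≈ 68.1 − j95.3 Ω

λ = v/f = 0.88·c / 1.92 GHz = 0.138 m
βl = 2π·l/λ = 2π × 0.0887 = 31.9°
tan(βl) = tan(31.9°) = 0.623
Z_in = Z_0·(Z_L + jZ_0·tanβl)/(Z_0 + jZ_L·tanβl)
     = 50·(125 + j139)/(-17.3 + j77.9)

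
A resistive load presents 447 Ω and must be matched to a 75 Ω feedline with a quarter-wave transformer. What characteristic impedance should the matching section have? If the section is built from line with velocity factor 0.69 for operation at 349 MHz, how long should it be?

Z_qwt = √(Z_0·R_L) = √(75 × 447) = √33520
λ = 0.69·c/f = 0.593 m, so l = λ/4 = 0.148 m

Z_qwt ≈ 183 Ω; length ≈ 14.8 cm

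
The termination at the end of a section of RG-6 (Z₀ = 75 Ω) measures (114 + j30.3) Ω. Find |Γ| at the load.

Γ = (Z_L − Z_0)/(Z_L + Z_0) = (39 + j30.3)/(189 + j30.3)
|Γ| = 49.4/191

|Γ| ≈ 0.258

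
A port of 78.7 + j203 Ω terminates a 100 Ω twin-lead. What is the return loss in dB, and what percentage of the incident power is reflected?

RL ≈ 2.44 dB; 57% of incident power reflected

Γ = (-21.3 + j203)/(178.7 + j203), |Γ| = 0.755
RL = −20·log₁₀(0.755) = 2.44 dB
P_refl/P_inc = |Γ|² = 0.57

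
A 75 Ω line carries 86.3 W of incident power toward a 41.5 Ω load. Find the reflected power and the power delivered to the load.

Γ = (41.5 − 75)/(41.5 + 75) = -0.288
|Γ|² = 0.0827
P_refl = |Γ|²·P_inc = 7.14 W, P_del = (1 − |Γ|²)·P_inc = 79.2 W

P_reflected ≈ 7.14 W; P_delivered ≈ 79.2 W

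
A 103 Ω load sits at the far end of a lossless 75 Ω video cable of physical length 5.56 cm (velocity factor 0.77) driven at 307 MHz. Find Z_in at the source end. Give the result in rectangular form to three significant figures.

Z_in ≈ 87.5 − j22.6 Ω

λ = v/f = 0.77·c / 307 MHz = 0.752 m
βl = 2π·l/λ = 2π × 0.0739 = 26.6°
tan(βl) = tan(26.6°) = 0.501
Z_in = Z_0·(Z_L + jZ_0·tanβl)/(Z_0 + jZ_L·tanβl)
     = 75·(103 + j37.6)/(75 + j51.6)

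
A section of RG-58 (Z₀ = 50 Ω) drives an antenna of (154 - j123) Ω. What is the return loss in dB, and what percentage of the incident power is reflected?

RL ≈ 3.4 dB; 45.7% of incident power reflected

Γ = (104 − j123)/(204 − j123), |Γ| = 0.676
RL = −20·log₁₀(0.676) = 3.4 dB
P_refl/P_inc = |Γ|² = 0.457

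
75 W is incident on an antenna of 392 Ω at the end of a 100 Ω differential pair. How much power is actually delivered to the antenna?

P_delivered ≈ 48.6 W

Γ = (392 − 100)/(392 + 100) = 0.593
|Γ|² = 0.352
P_refl = |Γ|²·P_inc = 26.4 W, P_del = (1 − |Γ|²)·P_inc = 48.6 W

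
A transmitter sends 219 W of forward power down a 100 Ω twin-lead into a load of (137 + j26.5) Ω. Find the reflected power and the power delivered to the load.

P_reflected ≈ 7.98 W; P_delivered ≈ 211 W

|Γ| = |(37 + j26.5)/(237 + j26.5)| = 0.191
|Γ|² = 0.0364
P_refl = |Γ|²·P_inc = 7.98 W, P_del = (1 − |Γ|²)·P_inc = 211 W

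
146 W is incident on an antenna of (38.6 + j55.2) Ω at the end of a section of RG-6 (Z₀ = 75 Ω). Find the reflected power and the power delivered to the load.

P_reflected ≈ 40 W; P_delivered ≈ 106 W

|Γ| = |(-36.4 + j55.2)/(113.6 + j55.2)| = 0.524
|Γ|² = 0.274
P_refl = |Γ|²·P_inc = 40 W, P_del = (1 − |Γ|²)·P_inc = 106 W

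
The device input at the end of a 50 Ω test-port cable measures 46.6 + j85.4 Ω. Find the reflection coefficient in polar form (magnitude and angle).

Γ ≈ 0.663 ∠ 50.8°

Γ = (Z_L − Z_0)/(Z_L + Z_0) = (-3.4 + j85.4)/(96.6 + j85.4)
|Γ| = 85.5/129 = 0.663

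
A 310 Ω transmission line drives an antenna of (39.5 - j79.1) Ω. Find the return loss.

Γ = (-270.5 − j79.1)/(349.5 − j79.1), |Γ| = 0.786
RL = −20·log₁₀|Γ| = −20·log₁₀(0.786)

RL ≈ 2.09 dB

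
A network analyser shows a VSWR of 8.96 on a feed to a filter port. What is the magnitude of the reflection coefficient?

|Γ| ≈ 0.799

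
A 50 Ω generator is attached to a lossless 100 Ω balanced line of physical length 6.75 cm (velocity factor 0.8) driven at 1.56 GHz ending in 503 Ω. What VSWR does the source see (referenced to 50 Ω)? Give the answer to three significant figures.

λ = v/f = 0.8·c / 1.56 GHz = 0.154 m
βl = 2π·l/λ = 2π × 0.439 = 158°
tan(βl) = -0.405
Z_in = Z_0·(Z_L + jZ_0·tanβl)/(Z_0 + jZ_L·tanβl) = 114 + j191 Ω
Γ_s = (Z_in − Z_s)/(Z_in + Z_s) = (63.7 + j191)/(164 + j191), |Γ_s| = 0.801
VSWR = (1 + |Γ_s|)/(1 − |Γ_s|)

VSWR ≈ 9.03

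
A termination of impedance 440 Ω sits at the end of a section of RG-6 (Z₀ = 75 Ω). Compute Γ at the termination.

Γ = 0.709

Γ = (Z_L − Z_0)/(Z_L + Z_0) = (440 − 75)/(440 + 75) = 365/515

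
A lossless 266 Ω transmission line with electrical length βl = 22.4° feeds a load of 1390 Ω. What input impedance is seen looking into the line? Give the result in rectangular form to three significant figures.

tan(βl) = tan(22.4°) = 0.412
Z_in = Z_0·(Z_L + jZ_0·tanβl)/(Z_0 + jZ_L·tanβl)
     = 266·(1390 + j110)/(266 + j573)

Z_in ≈ 288 − j511 Ω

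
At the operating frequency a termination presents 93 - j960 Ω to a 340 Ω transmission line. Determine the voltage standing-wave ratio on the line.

VSWR ≈ 33

Γ = (Z_L − Z_0)/(Z_L + Z_0) = (-247 − j960)/(433 − j960)
|Γ| = 991/1050 = 0.941
VSWR = (1 + |Γ|)/(1 − |Γ|) = 1.94/0.0587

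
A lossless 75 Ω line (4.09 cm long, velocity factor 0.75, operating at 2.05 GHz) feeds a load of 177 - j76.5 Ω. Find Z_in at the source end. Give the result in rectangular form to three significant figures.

λ = v/f = 0.75·c / 2.05 GHz = 0.11 m
βl = 2π·l/λ = 2π × 0.373 = 134°
tan(βl) = tan(134°) = -1.03
Z_in = Z_0·(Z_L + jZ_0·tanβl)/(Z_0 + jZ_L·tanβl)
     = 75·(177 − j154)/(-3.8 − j182)

Z_in ≈ 61.7 + j74.1 Ω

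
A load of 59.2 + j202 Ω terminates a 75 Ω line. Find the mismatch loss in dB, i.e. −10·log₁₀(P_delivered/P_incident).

Γ = (-15.8 + j202)/(134.2 + j202), |Γ| = 0.835
|Γ|² = 0.698, so P_del/P_inc = 1 − |Γ|² = 0.302
ML = −10·log₁₀(1 − |Γ|²)

mismatch loss ≈ 5.2 dB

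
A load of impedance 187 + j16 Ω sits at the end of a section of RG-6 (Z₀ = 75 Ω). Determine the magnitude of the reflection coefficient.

Γ = (Z_L − Z_0)/(Z_L + Z_0) = (112 + j16)/(262 + j16)
|Γ| = 113/262

|Γ| ≈ 0.431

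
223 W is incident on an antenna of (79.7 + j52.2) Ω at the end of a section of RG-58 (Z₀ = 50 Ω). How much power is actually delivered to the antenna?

|Γ| = |(29.7 + j52.2)/(129.7 + j52.2)| = 0.43
|Γ|² = 0.185
P_refl = |Γ|²·P_inc = 41.1 W, P_del = (1 − |Γ|²)·P_inc = 182 W

P_delivered ≈ 182 W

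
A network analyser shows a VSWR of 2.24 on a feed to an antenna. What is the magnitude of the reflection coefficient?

|Γ| = (S − 1)/(S + 1) = (2.24 − 1)/(2.24 + 1) = 1.24/3.24

|Γ| ≈ 0.383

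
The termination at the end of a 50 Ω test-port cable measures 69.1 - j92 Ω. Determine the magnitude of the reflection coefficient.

Γ = (Z_L − Z_0)/(Z_L + Z_0) = (19.1 − j92)/(119.1 − j92)
|Γ| = 94/150

|Γ| ≈ 0.624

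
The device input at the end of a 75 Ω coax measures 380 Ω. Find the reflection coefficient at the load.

Γ = (Z_L − Z_0)/(Z_L + Z_0) = (380 − 75)/(380 + 75) = 305/455

Γ = 0.67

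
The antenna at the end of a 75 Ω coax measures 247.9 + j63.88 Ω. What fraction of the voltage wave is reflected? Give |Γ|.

Γ = (Z_L − Z_0)/(Z_L + Z_0) = (172.9 + j63.88)/(322.9 + j63.88)
|Γ| = 184/329

|Γ| ≈ 0.56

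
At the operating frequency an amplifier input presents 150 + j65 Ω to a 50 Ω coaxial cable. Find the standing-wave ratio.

VSWR ≈ 3.62

Γ = (Z_L − Z_0)/(Z_L + Z_0) = (100 + j65)/(200 + j65)
|Γ| = 119/210 = 0.567
VSWR = (1 + |Γ|)/(1 − |Γ|) = 1.57/0.433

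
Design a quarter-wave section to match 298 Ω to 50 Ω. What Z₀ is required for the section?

Z_qwt = √(Z_0·R_L) = √(50 × 298) = √14900

Z_qwt ≈ 122 Ω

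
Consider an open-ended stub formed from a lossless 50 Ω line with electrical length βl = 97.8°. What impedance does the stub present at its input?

Z_in ≈ +j6.85 Ω

tan(βl) = -7.3
For an open-ended stub, Z_in = −jZ_0·cot(βl) = −jZ_0/tan(βl)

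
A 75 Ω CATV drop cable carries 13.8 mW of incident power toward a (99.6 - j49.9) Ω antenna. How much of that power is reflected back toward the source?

P_reflected ≈ 1.3 mW

|Γ| = |(24.6 − j49.9)/(174.6 − j49.9)| = 0.306
|Γ|² = 0.0939
P_refl = |Γ|²·P_inc = 1.3 mW, P_del = (1 − |Γ|²)·P_inc = 12.5 mW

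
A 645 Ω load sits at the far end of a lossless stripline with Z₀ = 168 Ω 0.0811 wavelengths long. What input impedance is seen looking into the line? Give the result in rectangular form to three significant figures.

Z_in ≈ 151 − j230 Ω

βl = 2π × 0.0811 = 29.2°
tan(βl) = tan(29.2°) = 0.559
Z_in = Z_0·(Z_L + jZ_0·tanβl)/(Z_0 + jZ_L·tanβl)
     = 168·(645 + j93.9)/(168 + j360)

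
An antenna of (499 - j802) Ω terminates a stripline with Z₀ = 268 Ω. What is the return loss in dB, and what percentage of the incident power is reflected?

RL ≈ 2.47 dB; 56.6% of incident power reflected

Γ = (231 − j802)/(767 − j802), |Γ| = 0.752
RL = −20·log₁₀(0.752) = 2.47 dB
P_refl/P_inc = |Γ|² = 0.566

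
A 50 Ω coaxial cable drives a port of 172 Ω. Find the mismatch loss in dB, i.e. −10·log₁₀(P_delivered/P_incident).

mismatch loss ≈ 1.56 dB

Γ = (172 − 50)/(172 + 50) = 0.55
|Γ|² = 0.302, so P_del/P_inc = 1 − |Γ|² = 0.698
ML = −10·log₁₀(1 − |Γ|²)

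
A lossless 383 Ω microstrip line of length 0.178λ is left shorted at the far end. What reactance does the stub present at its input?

X_in ≈ 788 Ω (inductive)

βl = 2π × 0.178 = 64.1°
tan(βl) = 2.06
For a shorted stub, Z_in = jZ_0·tan(βl)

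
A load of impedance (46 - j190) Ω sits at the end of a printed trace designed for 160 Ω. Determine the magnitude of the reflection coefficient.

|Γ| ≈ 0.791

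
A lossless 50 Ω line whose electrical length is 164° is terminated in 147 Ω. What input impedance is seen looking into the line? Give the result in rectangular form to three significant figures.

Z_in ≈ 93 + j64.1 Ω

tan(βl) = tan(164°) = -0.287
Z_in = Z_0·(Z_L + jZ_0·tanβl)/(Z_0 + jZ_L·tanβl)
     = 50·(147 − j14.3)/(50 − j42.2)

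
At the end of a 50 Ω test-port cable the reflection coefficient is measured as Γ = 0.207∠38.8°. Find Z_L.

Z_L = Z_0·(1 + Γ)/(1 − Γ) = 50·(1.16 + j0.13)/(0.839 − j0.13)

Z_L ≈ 66.5 + j18 Ω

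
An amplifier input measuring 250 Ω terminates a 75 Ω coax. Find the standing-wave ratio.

For a purely resistive load, VSWR = R_L/Z_0 or Z_0/R_L (whichever > 1) = 250/75

VSWR ≈ 3.33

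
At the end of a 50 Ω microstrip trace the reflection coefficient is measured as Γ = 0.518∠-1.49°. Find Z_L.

Z_L ≈ 157 − j5.79 Ω

Z_L = Z_0·(1 + Γ)/(1 − Γ) = 50·(1.52 − j0.0135)/(0.482 + j0.0135)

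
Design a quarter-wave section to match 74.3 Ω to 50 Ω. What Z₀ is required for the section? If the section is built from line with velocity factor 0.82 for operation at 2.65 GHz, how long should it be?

Z_qwt = √(Z_0·R_L) = √(50 × 74.3) = √3715
λ = 0.82·c/f = 0.0928 m, so l = λ/4 = 0.0232 m

Z_qwt ≈ 61 Ω; length ≈ 2.32 cm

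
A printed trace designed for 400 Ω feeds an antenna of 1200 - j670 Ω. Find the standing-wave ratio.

Γ = (Z_L − Z_0)/(Z_L + Z_0) = (800 − j670)/(1600 − j670)
|Γ| = 1040/1730 = 0.602
VSWR = (1 + |Γ|)/(1 − |Γ|) = 1.6/0.398

VSWR ≈ 4.02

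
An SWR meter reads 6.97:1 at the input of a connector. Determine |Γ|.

|Γ| ≈ 0.749

|Γ| = (S − 1)/(S + 1) = (6.97 − 1)/(6.97 + 1) = 5.97/7.97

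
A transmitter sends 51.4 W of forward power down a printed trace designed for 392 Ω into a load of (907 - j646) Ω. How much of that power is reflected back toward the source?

P_reflected ≈ 16.7 W

|Γ| = |(515 − j646)/(1299 − j646)| = 0.569
|Γ|² = 0.324
P_refl = |Γ|²·P_inc = 16.7 W, P_del = (1 − |Γ|²)·P_inc = 34.7 W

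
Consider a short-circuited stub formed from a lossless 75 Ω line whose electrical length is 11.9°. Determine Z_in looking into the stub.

tan(βl) = 0.211
For a short-circuited stub, Z_in = jZ_0·tan(βl)

Z_in ≈ +j15.8 Ω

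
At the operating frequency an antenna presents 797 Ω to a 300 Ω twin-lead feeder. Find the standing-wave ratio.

VSWR ≈ 2.66

Γ = (797 − 300)/(797 + 300) = 0.453
VSWR = (1 + 0.453)/(1 − 0.453)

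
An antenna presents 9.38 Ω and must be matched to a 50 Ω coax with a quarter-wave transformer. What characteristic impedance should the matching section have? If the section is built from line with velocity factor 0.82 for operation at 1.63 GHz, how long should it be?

Z_qwt = √(Z_0·R_L) = √(50 × 9.38) = √469
λ = 0.82·c/f = 0.151 m, so l = λ/4 = 0.0377 m

Z_qwt ≈ 21.7 Ω; length ≈ 3.77 cm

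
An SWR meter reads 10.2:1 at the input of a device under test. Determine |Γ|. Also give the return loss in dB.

|Γ| = (S − 1)/(S + 1) = (10.2 − 1)/(10.2 + 1) = 9.2/11.2
RL = −20·log₁₀|Γ| = −20·log₁₀(0.821)

|Γ| ≈ 0.821; return loss ≈ 1.71 dB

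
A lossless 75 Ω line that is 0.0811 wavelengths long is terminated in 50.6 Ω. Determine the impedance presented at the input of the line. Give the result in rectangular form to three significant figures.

βl = 2π × 0.0811 = 29.2°
tan(βl) = tan(29.2°) = 0.559
Z_in = Z_0·(Z_L + jZ_0·tanβl)/(Z_0 + jZ_L·tanβl)
     = 75·(50.6 + j41.9)/(75 + j28.3)

Z_in ≈ 58.1 + j20 Ω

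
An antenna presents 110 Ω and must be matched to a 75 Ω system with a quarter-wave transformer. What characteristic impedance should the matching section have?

Z_qwt = √(Z_0·R_L) = √(75 × 110) = √8250

Z_qwt ≈ 90.8 Ω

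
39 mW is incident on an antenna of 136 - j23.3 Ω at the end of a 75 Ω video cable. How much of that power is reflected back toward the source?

|Γ| = |(61 − j23.3)/(211 − j23.3)| = 0.308
|Γ|² = 0.0946
P_refl = |Γ|²·P_inc = 3.69 mW, P_del = (1 − |Γ|²)·P_inc = 35.3 mW

P_reflected ≈ 3.69 mW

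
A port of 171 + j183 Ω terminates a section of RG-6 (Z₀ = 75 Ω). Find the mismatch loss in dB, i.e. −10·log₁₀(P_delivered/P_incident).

Γ = (96 + j183)/(246 + j183), |Γ| = 0.674
|Γ|² = 0.454, so P_del/P_inc = 1 − |Γ|² = 0.546
ML = −10·log₁₀(1 − |Γ|²)

mismatch loss ≈ 2.63 dB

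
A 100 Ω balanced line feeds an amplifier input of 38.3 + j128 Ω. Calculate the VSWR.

Γ = (Z_L − Z_0)/(Z_L + Z_0) = (-61.7 + j128)/(138.3 + j128)
|Γ| = 142/188 = 0.754
VSWR = (1 + |Γ|)/(1 − |Γ|) = 1.75/0.246

VSWR ≈ 7.13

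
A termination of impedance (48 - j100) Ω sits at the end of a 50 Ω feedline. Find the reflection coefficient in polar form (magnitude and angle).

Γ ≈ 0.714 ∠ -45.6°

Γ = (Z_L − Z_0)/(Z_L + Z_0) = (-2 − j100)/(98 − j100)
|Γ| = 100/140 = 0.714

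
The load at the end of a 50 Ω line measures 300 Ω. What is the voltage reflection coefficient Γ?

Γ = 0.714

Γ = (Z_L − Z_0)/(Z_L + Z_0) = (300 − 50)/(300 + 50) = 250/350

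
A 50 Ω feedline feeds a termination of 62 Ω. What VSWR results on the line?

VSWR ≈ 1.24

Γ = (62 − 50)/(62 + 50) = 0.107
VSWR = (1 + 0.107)/(1 − 0.107)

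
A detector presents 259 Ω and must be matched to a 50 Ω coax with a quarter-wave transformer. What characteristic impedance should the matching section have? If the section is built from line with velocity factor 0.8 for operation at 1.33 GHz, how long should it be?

Z_qwt ≈ 114 Ω; length ≈ 4.51 cm

Z_qwt = √(Z_0·R_L) = √(50 × 259) = √12950
λ = 0.8·c/f = 0.18 m, so l = λ/4 = 0.0451 m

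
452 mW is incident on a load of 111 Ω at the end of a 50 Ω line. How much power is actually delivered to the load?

P_delivered ≈ 387 mW

Γ = (111 − 50)/(111 + 50) = 0.379
|Γ|² = 0.144
P_refl = |Γ|²·P_inc = 64.9 mW, P_del = (1 − |Γ|²)·P_inc = 387 mW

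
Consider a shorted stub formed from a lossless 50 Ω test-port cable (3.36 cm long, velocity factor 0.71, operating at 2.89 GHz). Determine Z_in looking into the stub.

Z_in ≈ −j14.2 Ω

λ = v/f = 0.71·c / 2.89 GHz = 0.0737 m
βl = 2π·l/λ = 2π × 0.456 = 164°
tan(βl) = -0.284
For a shorted stub, Z_in = jZ_0·tan(βl)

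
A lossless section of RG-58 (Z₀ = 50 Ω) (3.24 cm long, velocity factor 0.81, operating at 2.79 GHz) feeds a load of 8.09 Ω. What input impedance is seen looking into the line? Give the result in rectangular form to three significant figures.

λ = v/f = 0.81·c / 2.79 GHz = 0.0871 m
βl = 2π·l/λ = 2π × 0.372 = 134°
tan(βl) = tan(134°) = -1.04
Z_in = Z_0·(Z_L + jZ_0·tanβl)/(Z_0 + jZ_L·tanβl)
     = 50·(8.09 − j51.9)/(50 − j8.4)

Z_in ≈ 16.4 − j49.2 Ω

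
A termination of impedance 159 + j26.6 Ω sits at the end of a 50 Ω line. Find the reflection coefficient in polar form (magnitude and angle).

Γ ≈ 0.533 ∠ 6.46°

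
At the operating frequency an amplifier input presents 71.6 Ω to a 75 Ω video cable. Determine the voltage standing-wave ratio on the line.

For a purely resistive load, VSWR = R_L/Z_0 or Z_0/R_L (whichever > 1) = 75/71.6

VSWR ≈ 1.05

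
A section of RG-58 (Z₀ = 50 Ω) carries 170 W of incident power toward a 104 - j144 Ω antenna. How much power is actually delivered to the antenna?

P_delivered ≈ 79.5 W

|Γ| = |(54 − j144)/(154 − j144)| = 0.729
|Γ|² = 0.532
P_refl = |Γ|²·P_inc = 90.5 W, P_del = (1 − |Γ|²)·P_inc = 79.5 W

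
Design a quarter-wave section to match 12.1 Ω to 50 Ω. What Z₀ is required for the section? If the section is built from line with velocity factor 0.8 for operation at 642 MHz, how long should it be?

Z_qwt = √(Z_0·R_L) = √(50 × 12.1) = √605
λ = 0.8·c/f = 0.374 m, so l = λ/4 = 0.0935 m

Z_qwt ≈ 24.6 Ω; length ≈ 9.35 cm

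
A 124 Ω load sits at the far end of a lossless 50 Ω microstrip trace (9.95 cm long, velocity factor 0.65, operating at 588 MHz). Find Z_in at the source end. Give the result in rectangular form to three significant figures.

λ = v/f = 0.65·c / 588 MHz = 0.332 m
βl = 2π·l/λ = 2π × 0.3 = 108°
tan(βl) = tan(108°) = -3.08
Z_in = Z_0·(Z_L + jZ_0·tanβl)/(Z_0 + jZ_L·tanβl)
     = 50·(124 − j154)/(50 − j381)

Z_in ≈ 21.9 + j13.4 Ω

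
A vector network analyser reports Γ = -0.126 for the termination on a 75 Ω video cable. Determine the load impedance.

Z_L = Z_0·(1 + Γ)/(1 − Γ) = 75·(0.874)/(1.13)

Z_L ≈ 58.2 Ω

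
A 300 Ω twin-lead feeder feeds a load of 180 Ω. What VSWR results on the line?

VSWR ≈ 1.67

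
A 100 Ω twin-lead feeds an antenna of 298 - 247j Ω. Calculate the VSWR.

Γ = (Z_L − Z_0)/(Z_L + Z_0) = (198 − j247)/(398 − j247)
|Γ| = 317/468 = 0.676
VSWR = (1 + |Γ|)/(1 − |Γ|) = 1.68/0.324

VSWR ≈ 5.17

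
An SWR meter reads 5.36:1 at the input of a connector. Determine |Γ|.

|Γ| = (S − 1)/(S + 1) = (5.36 − 1)/(5.36 + 1) = 4.36/6.36

|Γ| ≈ 0.686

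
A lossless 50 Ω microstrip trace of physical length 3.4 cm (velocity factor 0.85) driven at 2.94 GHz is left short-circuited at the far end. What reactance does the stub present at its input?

λ = v/f = 0.85·c / 2.94 GHz = 0.0867 m
βl = 2π·l/λ = 2π × 0.392 = 141°
tan(βl) = -0.806
For a short-circuited stub, Z_in = jZ_0·tan(βl)

X_in ≈ -40.3 Ω (capacitive)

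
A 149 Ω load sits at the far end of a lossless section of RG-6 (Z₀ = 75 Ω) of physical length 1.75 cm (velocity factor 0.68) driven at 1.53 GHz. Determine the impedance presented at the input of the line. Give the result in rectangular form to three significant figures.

λ = v/f = 0.68·c / 1.53 GHz = 0.133 m
βl = 2π·l/λ = 2π × 0.131 = 47.2°
tan(βl) = tan(47.2°) = 1.08
Z_in = Z_0·(Z_L + jZ_0·tanβl)/(Z_0 + jZ_L·tanβl)
     = 75·(149 + j81.1)/(75 + j161)

Z_in ≈ 57.6 − j42.6 Ω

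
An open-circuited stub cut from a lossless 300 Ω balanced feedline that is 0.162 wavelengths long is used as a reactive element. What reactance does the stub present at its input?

X_in ≈ -185 Ω (capacitive)

βl = 2π × 0.162 = 58.3°
tan(βl) = 1.62
For an open-circuited stub, Z_in = −jZ_0·cot(βl) = −jZ_0/tan(βl)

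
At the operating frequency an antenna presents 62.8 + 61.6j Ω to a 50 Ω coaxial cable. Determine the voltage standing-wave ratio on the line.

Γ = (Z_L − Z_0)/(Z_L + Z_0) = (12.8 + j61.6)/(112.8 + j61.6)
|Γ| = 62.9/129 = 0.49
VSWR = (1 + |Γ|)/(1 − |Γ|) = 1.49/0.51

VSWR ≈ 2.92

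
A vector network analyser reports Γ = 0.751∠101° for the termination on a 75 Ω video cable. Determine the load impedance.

Z_L ≈ 17.7 + j59.8 Ω

Z_L = Z_0·(1 + Γ)/(1 − Γ) = 75·(0.857 + j0.737)/(1.14 − j0.737)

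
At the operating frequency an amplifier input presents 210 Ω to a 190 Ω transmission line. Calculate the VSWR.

VSWR ≈ 1.11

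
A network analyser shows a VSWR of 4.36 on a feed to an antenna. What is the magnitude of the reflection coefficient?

|Γ| = (S − 1)/(S + 1) = (4.36 − 1)/(4.36 + 1) = 3.36/5.36

|Γ| ≈ 0.627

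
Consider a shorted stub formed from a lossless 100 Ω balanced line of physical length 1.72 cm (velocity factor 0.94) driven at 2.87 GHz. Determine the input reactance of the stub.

λ = v/f = 0.94·c / 2.87 GHz = 0.0983 m
βl = 2π·l/λ = 2π × 0.175 = 63°
tan(βl) = 1.96
For a shorted stub, Z_in = jZ_0·tan(βl)

X_in ≈ 196 Ω (inductive)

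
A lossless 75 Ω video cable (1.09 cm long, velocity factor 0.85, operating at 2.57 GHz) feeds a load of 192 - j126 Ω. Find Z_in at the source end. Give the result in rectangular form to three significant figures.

Z_in ≈ 31.8 − j55 Ω

λ = v/f = 0.85·c / 2.57 GHz = 0.0992 m
βl = 2π·l/λ = 2π × 0.11 = 39.5°
tan(βl) = tan(39.5°) = 0.826
Z_in = Z_0·(Z_L + jZ_0·tanβl)/(Z_0 + jZ_L·tanβl)
     = 75·(192 − j64.1)/(179 + j159)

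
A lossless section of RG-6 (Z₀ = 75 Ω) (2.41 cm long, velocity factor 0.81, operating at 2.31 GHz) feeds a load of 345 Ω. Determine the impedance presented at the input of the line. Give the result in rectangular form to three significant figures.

λ = v/f = 0.81·c / 2.31 GHz = 0.105 m
βl = 2π·l/λ = 2π × 0.229 = 82.5°
tan(βl) = tan(82.5°) = 7.57
Z_in = Z_0·(Z_L + jZ_0·tanβl)/(Z_0 + jZ_L·tanβl)
     = 75·(345 + j568)/(75 + j2610)

Z_in ≈ 16.6 − j9.43 Ω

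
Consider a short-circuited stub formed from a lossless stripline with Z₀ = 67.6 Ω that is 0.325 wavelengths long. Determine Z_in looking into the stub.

βl = 2π × 0.325 = 117°
tan(βl) = -1.96
For a short-circuited stub, Z_in = jZ_0·tan(βl)

Z_in ≈ −j133 Ω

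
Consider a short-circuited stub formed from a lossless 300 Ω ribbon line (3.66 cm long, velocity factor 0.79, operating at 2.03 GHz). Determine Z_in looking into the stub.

Z_in ≈ −j712 Ω

λ = v/f = 0.79·c / 2.03 GHz = 0.117 m
βl = 2π·l/λ = 2π × 0.313 = 113°
tan(βl) = -2.37
For a short-circuited stub, Z_in = jZ_0·tan(βl)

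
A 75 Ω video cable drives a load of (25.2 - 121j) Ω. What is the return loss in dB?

RL ≈ 1.59 dB

Γ = (-49.8 − j121)/(100.2 − j121), |Γ| = 0.833
RL = −20·log₁₀|Γ| = −20·log₁₀(0.833)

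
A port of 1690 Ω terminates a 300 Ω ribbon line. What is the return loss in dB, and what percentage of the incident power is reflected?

Γ = (1690 − 300)/(1690 + 300) = 0.698
RL = −20·log₁₀(0.698) = 3.12 dB
P_refl/P_inc = |Γ|² = 0.488

RL ≈ 3.12 dB; 48.8% of incident power reflected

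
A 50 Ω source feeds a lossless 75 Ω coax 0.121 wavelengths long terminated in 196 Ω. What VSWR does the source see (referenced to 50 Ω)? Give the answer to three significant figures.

VSWR ≈ 2.95

βl = 2π × 0.121 = 43.6°
tan(βl) = 0.951
Z_in = Z_0·(Z_L + jZ_0·tanβl)/(Z_0 + jZ_L·tanβl) = 52 − j57.9 Ω
Γ_s = (Z_in − Z_s)/(Z_in + Z_s) = (2.01 − j57.9)/(102 − j57.9), |Γ_s| = 0.494
VSWR = (1 + |Γ_s|)/(1 − |Γ_s|)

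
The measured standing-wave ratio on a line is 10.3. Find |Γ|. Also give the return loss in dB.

|Γ| ≈ 0.823; return loss ≈ 1.69 dB

|Γ| = (S − 1)/(S + 1) = (10.3 − 1)/(10.3 + 1) = 9.3/11.3
RL = −20·log₁₀|Γ| = −20·log₁₀(0.823)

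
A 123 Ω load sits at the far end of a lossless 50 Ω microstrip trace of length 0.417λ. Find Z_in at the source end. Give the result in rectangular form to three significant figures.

βl = 2π × 0.417 = 150°
tan(βl) = tan(150°) = -0.575
Z_in = Z_0·(Z_L + jZ_0·tanβl)/(Z_0 + jZ_L·tanβl)
     = 50·(123 − j28.7)/(50 − j70.7)

Z_in ≈ 54.6 + j48.4 Ω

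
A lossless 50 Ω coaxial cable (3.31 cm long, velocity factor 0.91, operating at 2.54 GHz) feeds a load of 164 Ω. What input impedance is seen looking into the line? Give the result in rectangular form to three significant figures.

Z_in ≈ 17.2 + j17.1 Ω

λ = v/f = 0.91·c / 2.54 GHz = 0.107 m
βl = 2π·l/λ = 2π × 0.308 = 111°
tan(βl) = tan(111°) = -2.62
Z_in = Z_0·(Z_L + jZ_0·tanβl)/(Z_0 + jZ_L·tanβl)
     = 50·(164 − j131)/(50 − j430)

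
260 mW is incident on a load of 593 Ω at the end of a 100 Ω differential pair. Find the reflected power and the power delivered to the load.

P_reflected ≈ 132 mW; P_delivered ≈ 128 mW

Γ = (593 − 100)/(593 + 100) = 0.711
|Γ|² = 0.506
P_refl = |Γ|²·P_inc = 132 mW, P_del = (1 − |Γ|²)·P_inc = 128 mW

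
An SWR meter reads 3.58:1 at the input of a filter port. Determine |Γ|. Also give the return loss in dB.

|Γ| = (S − 1)/(S + 1) = (3.58 − 1)/(3.58 + 1) = 2.58/4.58
RL = −20·log₁₀|Γ| = −20·log₁₀(0.563)

|Γ| ≈ 0.563; return loss ≈ 4.98 dB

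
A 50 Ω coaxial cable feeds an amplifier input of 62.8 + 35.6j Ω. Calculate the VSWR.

Γ = (Z_L − Z_0)/(Z_L + Z_0) = (12.8 + j35.6)/(112.8 + j35.6)
|Γ| = 37.8/118 = 0.32
VSWR = (1 + |Γ|)/(1 − |Γ|) = 1.32/0.68

VSWR ≈ 1.94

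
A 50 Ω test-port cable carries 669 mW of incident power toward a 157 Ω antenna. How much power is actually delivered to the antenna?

Γ = (157 − 50)/(157 + 50) = 0.517
|Γ|² = 0.267
P_refl = |Γ|²·P_inc = 179 mW, P_del = (1 − |Γ|²)·P_inc = 490 mW

P_delivered ≈ 490 mW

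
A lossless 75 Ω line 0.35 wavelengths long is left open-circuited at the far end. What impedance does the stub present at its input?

Z_in ≈ +j54.5 Ω

βl = 2π × 0.35 = 126°
tan(βl) = -1.38
For an open-circuited stub, Z_in = −jZ_0·cot(βl) = −jZ_0/tan(βl)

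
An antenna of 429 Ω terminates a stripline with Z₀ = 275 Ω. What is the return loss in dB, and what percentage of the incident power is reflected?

Γ = (429 − 275)/(429 + 275) = 0.219
RL = −20·log₁₀(0.219) = 13.2 dB
P_refl/P_inc = |Γ|² = 0.0479

RL ≈ 13.2 dB; 4.79% of incident power reflected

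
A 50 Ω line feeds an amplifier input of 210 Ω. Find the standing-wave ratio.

Γ = (210 − 50)/(210 + 50) = 0.615
VSWR = (1 + 0.615)/(1 − 0.615)

VSWR ≈ 4.2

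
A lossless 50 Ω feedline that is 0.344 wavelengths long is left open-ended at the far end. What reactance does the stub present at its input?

βl = 2π × 0.344 = 124°
tan(βl) = -1.49
For an open-ended stub, Z_in = −jZ_0·cot(βl) = −jZ_0/tan(βl)

X_in ≈ 33.5 Ω (inductive)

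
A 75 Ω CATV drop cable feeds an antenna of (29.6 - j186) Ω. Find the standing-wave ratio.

Γ = (Z_L − Z_0)/(Z_L + Z_0) = (-45.4 − j186)/(104.6 − j186)
|Γ| = 191/213 = 0.897
VSWR = (1 + |Γ|)/(1 − |Γ|) = 1.9/0.103

VSWR ≈ 18.5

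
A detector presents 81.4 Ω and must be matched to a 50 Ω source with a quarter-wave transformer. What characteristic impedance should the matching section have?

Z_qwt ≈ 63.8 Ω

Z_qwt = √(Z_0·R_L) = √(50 × 81.4) = √4070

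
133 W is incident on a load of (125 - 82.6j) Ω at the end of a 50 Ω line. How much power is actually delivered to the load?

P_delivered ≈ 88.8 W

|Γ| = |(75 − j82.6)/(175 − j82.6)| = 0.577
|Γ|² = 0.332
P_refl = |Γ|²·P_inc = 44.2 W, P_del = (1 − |Γ|²)·P_inc = 88.8 W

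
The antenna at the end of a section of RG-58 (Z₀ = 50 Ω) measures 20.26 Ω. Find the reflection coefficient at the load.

Γ = -0.423

Γ = (Z_L − Z_0)/(Z_L + Z_0) = (20.26 − 50)/(20.26 + 50) = -29.74/70.26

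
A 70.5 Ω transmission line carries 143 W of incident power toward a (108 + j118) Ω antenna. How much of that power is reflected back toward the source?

|Γ| = |(37.5 + j118)/(178.5 + j118)| = 0.579
|Γ|² = 0.335
P_refl = |Γ|²·P_inc = 47.9 W, P_del = (1 − |Γ|²)·P_inc = 95.1 W

P_reflected ≈ 47.9 W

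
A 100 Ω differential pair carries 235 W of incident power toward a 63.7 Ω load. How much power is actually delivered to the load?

Γ = (63.7 − 100)/(63.7 + 100) = -0.222
|Γ|² = 0.0492
P_refl = |Γ|²·P_inc = 11.6 W, P_del = (1 − |Γ|²)·P_inc = 223 W

P_delivered ≈ 223 W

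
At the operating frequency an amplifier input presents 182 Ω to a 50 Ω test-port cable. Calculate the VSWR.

VSWR ≈ 3.64

Γ = (182 − 50)/(182 + 50) = 0.569
VSWR = (1 + 0.569)/(1 − 0.569)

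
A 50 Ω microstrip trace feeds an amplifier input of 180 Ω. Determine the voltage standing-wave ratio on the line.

For a purely resistive load, VSWR = R_L/Z_0 or Z_0/R_L (whichever > 1) = 180/50

VSWR ≈ 3.6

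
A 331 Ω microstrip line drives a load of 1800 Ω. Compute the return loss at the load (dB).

Γ = (1800 − 331)/(1800 + 331) = 0.689
RL = −20·log₁₀|Γ| = −20·log₁₀(0.689)

RL ≈ 3.23 dB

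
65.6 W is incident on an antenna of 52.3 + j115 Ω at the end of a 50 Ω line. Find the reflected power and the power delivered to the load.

P_reflected ≈ 36.6 W; P_delivered ≈ 29 W

|Γ| = |(2.3 + j115)/(102.3 + j115)| = 0.747
|Γ|² = 0.558
P_refl = |Γ|²·P_inc = 36.6 W, P_del = (1 − |Γ|²)·P_inc = 29 W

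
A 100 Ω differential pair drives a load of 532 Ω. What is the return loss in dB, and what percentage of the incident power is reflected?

RL ≈ 3.3 dB; 46.7% of incident power reflected

Γ = (532 − 100)/(532 + 100) = 0.684
RL = −20·log₁₀(0.684) = 3.3 dB
P_refl/P_inc = |Γ|² = 0.467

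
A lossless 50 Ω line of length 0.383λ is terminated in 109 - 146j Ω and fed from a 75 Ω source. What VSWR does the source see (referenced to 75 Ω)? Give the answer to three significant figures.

VSWR ≈ 5.57

βl = 2π × 0.383 = 138°
tan(βl) = -0.904
Z_in = Z_0·(Z_L + jZ_0·tanβl)/(Z_0 + jZ_L·tanβl) = 30.1 + j80.4 Ω
Γ_s = (Z_in − Z_s)/(Z_in + Z_s) = (-44.9 + j80.4)/(105 + j80.4), |Γ_s| = 0.696
VSWR = (1 + |Γ_s|)/(1 − |Γ_s|)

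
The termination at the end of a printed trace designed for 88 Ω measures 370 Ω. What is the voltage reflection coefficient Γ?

Γ = (Z_L − Z_0)/(Z_L + Z_0) = (370 − 88)/(370 + 88) = 282/458

Γ = 0.616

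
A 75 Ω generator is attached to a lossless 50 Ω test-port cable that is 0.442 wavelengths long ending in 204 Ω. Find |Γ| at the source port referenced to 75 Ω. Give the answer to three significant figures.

βl = 2π × 0.442 = 159°
tan(βl) = -0.381
Z_in = Z_0·(Z_L + jZ_0·tanβl)/(Z_0 + jZ_L·tanβl) = 68.3 + j87.2 Ω
Γ_s = (Z_in − Z_s)/(Z_in + Z_s) = (-6.72 + j87.2)/(143 + j87.2), |Γ_s| = 0.521

|Γ| ≈ 0.521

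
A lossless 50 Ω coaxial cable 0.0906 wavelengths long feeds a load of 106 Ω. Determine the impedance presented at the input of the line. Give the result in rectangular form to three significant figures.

βl = 2π × 0.0906 = 32.6°
tan(βl) = tan(32.6°) = 0.64
Z_in = Z_0·(Z_L + jZ_0·tanβl)/(Z_0 + jZ_L·tanβl)
     = 50·(106 + j32)/(50 + j67.8)

Z_in ≈ 52.6 − j39.4 Ω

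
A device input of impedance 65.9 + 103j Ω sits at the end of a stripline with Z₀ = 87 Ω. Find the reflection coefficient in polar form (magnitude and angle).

Γ ≈ 0.57 ∠ 67.6°

Γ = (Z_L − Z_0)/(Z_L + Z_0) = (-21.1 + j103)/(152.9 + j103)
|Γ| = 105/184 = 0.57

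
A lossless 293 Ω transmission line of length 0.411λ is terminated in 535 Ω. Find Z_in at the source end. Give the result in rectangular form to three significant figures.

βl = 2π × 0.411 = 148°
tan(βl) = tan(148°) = -0.626
Z_in = Z_0·(Z_L + jZ_0·tanβl)/(Z_0 + jZ_L·tanβl)
     = 293·(535 − j183)/(293 − j335)

Z_in ≈ 323 + j186 Ω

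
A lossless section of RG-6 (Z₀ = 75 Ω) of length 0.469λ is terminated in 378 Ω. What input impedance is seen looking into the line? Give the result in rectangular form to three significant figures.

βl = 2π × 0.469 = 169°
tan(βl) = tan(169°) = -0.197
Z_in = Z_0·(Z_L + jZ_0·tanβl)/(Z_0 + jZ_L·tanβl)
     = 75·(378 − j14.8)/(75 − j74.6)

Z_in ≈ 197 + j182 Ω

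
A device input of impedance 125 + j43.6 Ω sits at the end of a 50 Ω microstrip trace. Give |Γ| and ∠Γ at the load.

Γ ≈ 0.481 ∠ 16.2°

Γ = (Z_L − Z_0)/(Z_L + Z_0) = (75 + j43.6)/(175 + j43.6)
|Γ| = 86.8/180 = 0.481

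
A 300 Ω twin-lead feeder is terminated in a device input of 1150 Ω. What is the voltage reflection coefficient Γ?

Γ = (Z_L − Z_0)/(Z_L + Z_0) = (1150 − 300)/(1150 + 300) = 850/1450

Γ = 0.586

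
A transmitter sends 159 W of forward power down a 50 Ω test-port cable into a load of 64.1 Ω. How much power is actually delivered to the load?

Γ = (64.1 − 50)/(64.1 + 50) = 0.124
|Γ|² = 0.0153
P_refl = |Γ|²·P_inc = 2.43 W, P_del = (1 − |Γ|²)·P_inc = 157 W

P_delivered ≈ 157 W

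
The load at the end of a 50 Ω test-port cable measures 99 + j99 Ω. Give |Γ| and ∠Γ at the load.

Γ ≈ 0.617 ∠ 30.1°

Γ = (Z_L − Z_0)/(Z_L + Z_0) = (49 + j99)/(149 + j99)
|Γ| = 110/179 = 0.617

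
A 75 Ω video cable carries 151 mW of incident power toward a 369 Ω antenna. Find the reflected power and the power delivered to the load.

Γ = (369 − 75)/(369 + 75) = 0.662
|Γ|² = 0.438
P_refl = |Γ|²·P_inc = 66.2 mW, P_del = (1 − |Γ|²)·P_inc = 84.8 mW

P_reflected ≈ 66.2 mW; P_delivered ≈ 84.8 mW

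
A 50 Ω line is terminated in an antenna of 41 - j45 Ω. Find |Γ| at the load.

Γ = (Z_L − Z_0)/(Z_L + Z_0) = (-9 − j45)/(91 − j45)
|Γ| = 45.9/102

|Γ| ≈ 0.452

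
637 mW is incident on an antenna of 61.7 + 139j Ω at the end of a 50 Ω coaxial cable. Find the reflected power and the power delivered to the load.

|Γ| = |(11.7 + j139)/(111.7 + j139)| = 0.782
|Γ|² = 0.612
P_refl = |Γ|²·P_inc = 390 mW, P_del = (1 − |Γ|²)·P_inc = 247 mW

P_reflected ≈ 390 mW; P_delivered ≈ 247 mW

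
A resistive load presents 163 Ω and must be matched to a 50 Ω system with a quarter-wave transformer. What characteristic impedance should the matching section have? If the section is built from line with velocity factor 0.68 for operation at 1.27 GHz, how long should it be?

Z_qwt ≈ 90.3 Ω; length ≈ 4.02 cm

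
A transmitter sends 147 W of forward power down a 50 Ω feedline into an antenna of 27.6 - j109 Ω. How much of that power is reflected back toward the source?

P_reflected ≈ 102 W

|Γ| = |(-22.4 − j109)/(77.6 − j109)| = 0.832
|Γ|² = 0.692
P_refl = |Γ|²·P_inc = 102 W, P_del = (1 − |Γ|²)·P_inc = 45.3 W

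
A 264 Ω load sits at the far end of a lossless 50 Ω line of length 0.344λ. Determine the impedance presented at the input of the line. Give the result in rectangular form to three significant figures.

Z_in ≈ 13.5 + j31.8 Ω

βl = 2π × 0.344 = 124°
tan(βl) = tan(124°) = -1.49
Z_in = Z_0·(Z_L + jZ_0·tanβl)/(Z_0 + jZ_L·tanβl)
     = 50·(264 − j74.6)/(50 − j394)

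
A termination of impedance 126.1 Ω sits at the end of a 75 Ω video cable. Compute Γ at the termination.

Γ = (Z_L − Z_0)/(Z_L + Z_0) = (126.1 − 75)/(126.1 + 75) = 51.1/201.1

Γ = 0.254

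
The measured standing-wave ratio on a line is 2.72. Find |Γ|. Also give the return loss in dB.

|Γ| ≈ 0.462; return loss ≈ 6.7 dB

|Γ| = (S − 1)/(S + 1) = (2.72 − 1)/(2.72 + 1) = 1.72/3.72
RL = −20·log₁₀|Γ| = −20·log₁₀(0.462)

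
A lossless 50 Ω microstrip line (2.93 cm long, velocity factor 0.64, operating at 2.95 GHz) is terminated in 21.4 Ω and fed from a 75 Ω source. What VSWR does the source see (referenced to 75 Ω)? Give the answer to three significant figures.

VSWR ≈ 3.34

λ = v/f = 0.64·c / 2.95 GHz = 0.0651 m
βl = 2π·l/λ = 2π × 0.45 = 162°
tan(βl) = -0.324
Z_in = Z_0·(Z_L + jZ_0·tanβl)/(Z_0 + jZ_L·tanβl) = 23.2 − j13 Ω
Γ_s = (Z_in − Z_s)/(Z_in + Z_s) = (-51.8 − j13)/(98.2 − j13), |Γ_s| = 0.539
VSWR = (1 + |Γ_s|)/(1 − |Γ_s|)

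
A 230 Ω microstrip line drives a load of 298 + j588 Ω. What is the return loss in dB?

RL ≈ 2.51 dB

Γ = (68 + j588)/(528 + j588), |Γ| = 0.749
RL = −20·log₁₀|Γ| = −20·log₁₀(0.749)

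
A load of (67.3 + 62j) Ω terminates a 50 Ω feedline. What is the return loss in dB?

Γ = (17.3 + j62)/(117.3 + j62), |Γ| = 0.485
RL = −20·log₁₀|Γ| = −20·log₁₀(0.485)

RL ≈ 6.28 dB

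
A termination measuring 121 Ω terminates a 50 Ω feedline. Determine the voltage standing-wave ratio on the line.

VSWR ≈ 2.42

Γ = (121 − 50)/(121 + 50) = 0.415
VSWR = (1 + 0.415)/(1 − 0.415)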